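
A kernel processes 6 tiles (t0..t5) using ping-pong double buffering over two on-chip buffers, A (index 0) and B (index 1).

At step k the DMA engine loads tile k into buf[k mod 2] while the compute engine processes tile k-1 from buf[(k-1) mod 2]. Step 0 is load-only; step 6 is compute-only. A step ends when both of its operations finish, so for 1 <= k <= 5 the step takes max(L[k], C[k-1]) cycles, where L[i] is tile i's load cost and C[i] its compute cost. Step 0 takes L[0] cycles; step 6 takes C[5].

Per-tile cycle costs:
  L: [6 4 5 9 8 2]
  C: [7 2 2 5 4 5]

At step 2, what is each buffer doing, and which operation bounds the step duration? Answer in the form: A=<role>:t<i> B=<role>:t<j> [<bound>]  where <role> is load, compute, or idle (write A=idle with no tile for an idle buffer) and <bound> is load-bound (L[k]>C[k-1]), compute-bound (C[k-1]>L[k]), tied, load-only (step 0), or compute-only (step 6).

step 2: A=load:t2 B=compute:t1 [load-bound]

step 0: L[0]=6 → dur=6, Σ=6 | A=load:t0 B=idle [load-only]
step 1: L[1]=4 C[0]=7 → dur=7, Σ=13 | A=compute:t0 B=load:t1 [compute-bound]
step 2: L[2]=5 C[1]=2 → dur=5, Σ=18 | A=load:t2 B=compute:t1 [load-bound]
step 3: L[3]=9 C[2]=2 → dur=9, Σ=27 | A=compute:t2 B=load:t3 [load-bound]
step 4: L[4]=8 C[3]=5 → dur=8, Σ=35 | A=load:t4 B=compute:t3 [load-bound]
step 5: L[5]=2 C[4]=4 → dur=4, Σ=39 | A=compute:t4 B=load:t5 [compute-bound]
step 6: C[5]=5 → dur=5, Σ=44 | A=idle B=compute:t5 [compute-only]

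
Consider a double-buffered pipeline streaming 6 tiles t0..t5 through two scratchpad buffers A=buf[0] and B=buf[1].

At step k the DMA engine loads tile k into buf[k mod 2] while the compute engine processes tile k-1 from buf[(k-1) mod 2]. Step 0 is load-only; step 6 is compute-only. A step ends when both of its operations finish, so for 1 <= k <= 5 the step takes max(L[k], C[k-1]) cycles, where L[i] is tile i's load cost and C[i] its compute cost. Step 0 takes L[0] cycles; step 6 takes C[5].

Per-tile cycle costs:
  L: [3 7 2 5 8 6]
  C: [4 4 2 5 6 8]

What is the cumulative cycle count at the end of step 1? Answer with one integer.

end_cycle[1] = 10

[0] DMA t0→A (3c) ∥ CU idle ⇒ 3c, clock 3
[1] DMA t1→B (7c) ∥ CU A:t0 (4c) ⇒ 7c, clock 10
[2] DMA t2→A (2c) ∥ CU B:t1 (4c) ⇒ 4c, clock 14
[3] DMA t3→B (5c) ∥ CU A:t2 (2c) ⇒ 5c, clock 19
[4] DMA t4→A (8c) ∥ CU B:t3 (5c) ⇒ 8c, clock 27
[5] DMA t5→B (6c) ∥ CU A:t4 (6c) ⇒ 6c, clock 33
[6] DMA idle ∥ CU B:t5 (8c) ⇒ 8c, clock 41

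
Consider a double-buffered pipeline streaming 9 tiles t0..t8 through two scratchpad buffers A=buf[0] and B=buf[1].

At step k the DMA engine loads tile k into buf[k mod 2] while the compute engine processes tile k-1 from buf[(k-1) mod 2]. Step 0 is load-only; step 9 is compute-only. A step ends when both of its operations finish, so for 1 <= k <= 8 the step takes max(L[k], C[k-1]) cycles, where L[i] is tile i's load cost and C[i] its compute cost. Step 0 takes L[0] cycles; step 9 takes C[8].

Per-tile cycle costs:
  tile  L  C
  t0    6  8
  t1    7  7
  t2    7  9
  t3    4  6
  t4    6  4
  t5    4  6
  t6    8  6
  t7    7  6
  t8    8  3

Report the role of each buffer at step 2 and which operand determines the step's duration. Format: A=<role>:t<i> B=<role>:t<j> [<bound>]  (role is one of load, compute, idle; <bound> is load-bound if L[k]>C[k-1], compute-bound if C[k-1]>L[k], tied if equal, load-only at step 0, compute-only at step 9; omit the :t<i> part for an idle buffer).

step 2: A=load:t2 B=compute:t1 [tied]

step 0: L[0]=6 → dur=6, Σ=6 | A=load:t0 B=idle [load-only]
step 1: L[1]=7 C[0]=8 → dur=8, Σ=14 | A=compute:t0 B=load:t1 [compute-bound]
step 2: L[2]=7 C[1]=7 → dur=7, Σ=21 | A=load:t2 B=compute:t1 [tied]
step 3: L[3]=4 C[2]=9 → dur=9, Σ=30 | A=compute:t2 B=load:t3 [compute-bound]
step 4: L[4]=6 C[3]=6 → dur=6, Σ=36 | A=load:t4 B=compute:t3 [tied]
step 5: L[5]=4 C[4]=4 → dur=4, Σ=40 | A=compute:t4 B=load:t5 [tied]
step 6: L[6]=8 C[5]=6 → dur=8, Σ=48 | A=load:t6 B=compute:t5 [load-bound]
step 7: L[7]=7 C[6]=6 → dur=7, Σ=55 | A=compute:t6 B=load:t7 [load-bound]
step 8: L[8]=8 C[7]=6 → dur=8, Σ=63 | A=load:t8 B=compute:t7 [load-bound]
step 9: C[8]=3 → dur=3, Σ=66 | A=compute:t8 B=idle [compute-only]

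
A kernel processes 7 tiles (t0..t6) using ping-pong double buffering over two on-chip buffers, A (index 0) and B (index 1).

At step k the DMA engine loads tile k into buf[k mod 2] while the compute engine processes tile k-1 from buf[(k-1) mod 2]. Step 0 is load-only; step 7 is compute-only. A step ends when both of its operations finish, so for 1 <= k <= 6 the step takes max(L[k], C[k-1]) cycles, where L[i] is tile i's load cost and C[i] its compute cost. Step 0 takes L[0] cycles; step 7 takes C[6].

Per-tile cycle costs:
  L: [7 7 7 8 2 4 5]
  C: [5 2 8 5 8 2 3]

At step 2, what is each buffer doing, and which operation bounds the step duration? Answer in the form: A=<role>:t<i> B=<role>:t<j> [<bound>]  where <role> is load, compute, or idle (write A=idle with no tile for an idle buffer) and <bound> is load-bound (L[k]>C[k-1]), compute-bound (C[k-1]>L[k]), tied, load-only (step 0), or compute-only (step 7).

step 2: A=load:t2 B=compute:t1 [load-bound]

[0] DMA t0→A (7c) ∥ CU idle ⇒ 7c, clock 7
[1] DMA t1→B (7c) ∥ CU A:t0 (5c) ⇒ 7c, clock 14
[2] DMA t2→A (7c) ∥ CU B:t1 (2c) ⇒ 7c, clock 21
[3] DMA t3→B (8c) ∥ CU A:t2 (8c) ⇒ 8c, clock 29
[4] DMA t4→A (2c) ∥ CU B:t3 (5c) ⇒ 5c, clock 34
[5] DMA t5→B (4c) ∥ CU A:t4 (8c) ⇒ 8c, clock 42
[6] DMA t6→A (5c) ∥ CU B:t5 (2c) ⇒ 5c, clock 47
[7] DMA idle ∥ CU A:t6 (3c) ⇒ 3c, clock 50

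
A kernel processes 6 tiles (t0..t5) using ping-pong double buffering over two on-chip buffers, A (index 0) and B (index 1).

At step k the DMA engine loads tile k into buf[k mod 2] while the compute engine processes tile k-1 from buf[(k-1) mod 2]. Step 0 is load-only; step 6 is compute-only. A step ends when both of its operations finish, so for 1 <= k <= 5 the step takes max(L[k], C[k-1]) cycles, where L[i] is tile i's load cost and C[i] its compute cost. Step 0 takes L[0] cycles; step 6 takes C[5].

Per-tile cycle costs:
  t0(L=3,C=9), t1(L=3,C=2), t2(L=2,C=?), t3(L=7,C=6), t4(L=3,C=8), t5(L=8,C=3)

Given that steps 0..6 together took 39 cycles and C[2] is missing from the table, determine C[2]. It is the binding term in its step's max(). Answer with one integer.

C[2] = 8

step 0 → dur = L[0]=3 = 3
step 1 → dur = max(L[1]=3, C[0]=9) = 9
step 2 → dur = max(L[2]=2, C[1]=2) = 2
step 3 → dur = max(L[3]=7, C[2]=?) = C[2]  (unknown; binding)
step 4 → dur = max(L[4]=3, C[3]=6) = 6
step 5 → dur = max(L[5]=8, C[4]=8) = 8
step 6 → dur = C[5]=3 = 3
sum of known step durations = 31
dur[3] = total - known = 39 - 31 = 8
C[2] is the binding max in step 3, so C[2] = dur[3] = 8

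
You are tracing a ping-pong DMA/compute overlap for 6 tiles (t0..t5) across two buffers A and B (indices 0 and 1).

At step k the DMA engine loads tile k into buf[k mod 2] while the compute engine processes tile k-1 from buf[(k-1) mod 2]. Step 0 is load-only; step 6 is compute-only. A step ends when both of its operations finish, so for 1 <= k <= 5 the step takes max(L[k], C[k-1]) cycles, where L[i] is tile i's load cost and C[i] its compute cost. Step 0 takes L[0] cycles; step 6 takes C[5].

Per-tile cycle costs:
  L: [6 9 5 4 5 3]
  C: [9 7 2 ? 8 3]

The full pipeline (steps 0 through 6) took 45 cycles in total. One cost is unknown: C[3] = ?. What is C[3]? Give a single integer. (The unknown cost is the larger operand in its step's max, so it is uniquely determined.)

step 0 | dur = L[0]=6 = 6
step 1 | dur = max(L[1]=9, C[0]=9) = 9
step 2 | dur = max(L[2]=5, C[1]=7) = 7
step 3 | dur = max(L[3]=4, C[2]=2) = 4
step 4 | dur = max(L[4]=5, C[3]=?) = C[3]  (unknown; binding)
step 5 | dur = max(L[5]=3, C[4]=8) = 8
step 6 | dur = C[5]=3 = 3
sum of known step durations = 37
dur[4] = total - known = 45 - 37 = 8
C[3] is the binding max in step 4, so C[3] = dur[4] = 8

C[3] = 8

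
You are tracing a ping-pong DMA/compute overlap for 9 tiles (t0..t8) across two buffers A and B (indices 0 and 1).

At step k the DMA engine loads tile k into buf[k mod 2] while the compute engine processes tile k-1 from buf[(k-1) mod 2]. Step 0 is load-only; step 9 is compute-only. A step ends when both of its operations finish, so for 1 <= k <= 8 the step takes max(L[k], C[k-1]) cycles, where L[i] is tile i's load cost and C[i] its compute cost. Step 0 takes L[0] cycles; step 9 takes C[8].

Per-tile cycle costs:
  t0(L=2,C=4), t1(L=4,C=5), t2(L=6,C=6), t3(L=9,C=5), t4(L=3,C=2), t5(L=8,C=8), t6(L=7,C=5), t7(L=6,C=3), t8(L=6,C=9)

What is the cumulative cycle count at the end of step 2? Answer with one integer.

[0] DMA t0→A (2c) ∥ CU idle ⇒ 2c, clock 2
[1] DMA t1→B (4c) ∥ CU A:t0 (4c) ⇒ 4c, clock 6
[2] DMA t2→A (6c) ∥ CU B:t1 (5c) ⇒ 6c, clock 12
[3] DMA t3→B (9c) ∥ CU A:t2 (6c) ⇒ 9c, clock 21
[4] DMA t4→A (3c) ∥ CU B:t3 (5c) ⇒ 5c, clock 26
[5] DMA t5→B (8c) ∥ CU A:t4 (2c) ⇒ 8c, clock 34
[6] DMA t6→A (7c) ∥ CU B:t5 (8c) ⇒ 8c, clock 42
[7] DMA t7→B (6c) ∥ CU A:t6 (5c) ⇒ 6c, clock 48
[8] DMA t8→A (6c) ∥ CU B:t7 (3c) ⇒ 6c, clock 54
[9] DMA idle ∥ CU A:t8 (9c) ⇒ 9c, clock 63

end_cycle[2] = 12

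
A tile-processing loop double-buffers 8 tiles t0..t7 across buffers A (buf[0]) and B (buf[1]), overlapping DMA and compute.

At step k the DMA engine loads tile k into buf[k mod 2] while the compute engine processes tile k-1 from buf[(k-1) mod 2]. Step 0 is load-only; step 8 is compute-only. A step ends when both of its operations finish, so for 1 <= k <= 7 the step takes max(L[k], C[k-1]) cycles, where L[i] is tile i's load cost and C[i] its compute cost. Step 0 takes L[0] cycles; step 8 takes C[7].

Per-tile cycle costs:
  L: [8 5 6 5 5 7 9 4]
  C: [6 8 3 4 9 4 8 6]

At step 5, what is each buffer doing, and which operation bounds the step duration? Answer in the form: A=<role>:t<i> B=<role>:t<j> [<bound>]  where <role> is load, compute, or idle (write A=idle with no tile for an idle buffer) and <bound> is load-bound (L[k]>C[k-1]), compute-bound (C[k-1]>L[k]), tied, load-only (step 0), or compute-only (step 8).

  0. 8=8c; end=8; A:t0 B:-
  1. max(5,6)=6c; end=14; A:t0 B:t1
  2. max(6,8)=8c; end=22; A:t2 B:t1
  3. max(5,3)=5c; end=27; A:t2 B:t3
  4. max(5,4)=5c; end=32; A:t4 B:t3
  5. max(7,9)=9c; end=41; A:t4 B:t5
  6. max(9,4)=9c; end=50; A:t6 B:t5
  7. max(4,8)=8c; end=58; A:t6 B:t7
  8. 6=6c; end=64; A:t6 B:t7

step 5: A=compute:t4 B=load:t5 [compute-bound]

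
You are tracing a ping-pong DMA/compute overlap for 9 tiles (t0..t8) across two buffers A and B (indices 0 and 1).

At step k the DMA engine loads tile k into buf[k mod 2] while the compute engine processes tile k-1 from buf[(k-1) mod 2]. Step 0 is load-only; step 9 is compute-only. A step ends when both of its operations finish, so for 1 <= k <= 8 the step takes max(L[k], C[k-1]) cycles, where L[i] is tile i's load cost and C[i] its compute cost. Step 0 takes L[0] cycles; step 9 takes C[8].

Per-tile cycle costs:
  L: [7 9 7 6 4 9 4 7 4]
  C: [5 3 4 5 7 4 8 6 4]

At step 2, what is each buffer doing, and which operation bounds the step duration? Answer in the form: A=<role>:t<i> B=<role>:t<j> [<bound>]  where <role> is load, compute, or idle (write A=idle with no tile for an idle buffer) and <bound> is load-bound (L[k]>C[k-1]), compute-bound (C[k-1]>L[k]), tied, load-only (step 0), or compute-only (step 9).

step 2: A=load:t2 B=compute:t1 [load-bound]

  0. 7=7c; end=7; A:t0 B:-
  1. max(9,5)=9c; end=16; A:t0 B:t1
  2. max(7,3)=7c; end=23; A:t2 B:t1
  3. max(6,4)=6c; end=29; A:t2 B:t3
  4. max(4,5)=5c; end=34; A:t4 B:t3
  5. max(9,7)=9c; end=43; A:t4 B:t5
  6. max(4,4)=4c; end=47; A:t6 B:t5
  7. max(7,8)=8c; end=55; A:t6 B:t7
  8. max(4,6)=6c; end=61; A:t8 B:t7
  9. 4=4c; end=65; A:t8 B:t7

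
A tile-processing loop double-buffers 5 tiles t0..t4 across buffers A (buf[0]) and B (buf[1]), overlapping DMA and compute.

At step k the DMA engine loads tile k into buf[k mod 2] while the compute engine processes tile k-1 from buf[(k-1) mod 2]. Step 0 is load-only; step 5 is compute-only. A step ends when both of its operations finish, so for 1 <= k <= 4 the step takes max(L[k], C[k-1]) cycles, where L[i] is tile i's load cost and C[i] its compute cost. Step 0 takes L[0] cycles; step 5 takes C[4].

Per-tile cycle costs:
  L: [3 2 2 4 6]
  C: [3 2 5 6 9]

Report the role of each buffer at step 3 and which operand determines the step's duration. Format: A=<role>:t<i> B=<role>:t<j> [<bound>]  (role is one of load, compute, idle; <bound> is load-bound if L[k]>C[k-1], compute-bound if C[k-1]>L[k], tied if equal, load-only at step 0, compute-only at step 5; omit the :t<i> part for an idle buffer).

step 0: L[0]=3 → dur=3, Σ=3 | A=load:t0 B=idle [load-only]
step 1: L[1]=2 C[0]=3 → dur=3, Σ=6 | A=compute:t0 B=load:t1 [compute-bound]
step 2: L[2]=2 C[1]=2 → dur=2, Σ=8 | A=load:t2 B=compute:t1 [tied]
step 3: L[3]=4 C[2]=5 → dur=5, Σ=13 | A=compute:t2 B=load:t3 [compute-bound]
step 4: L[4]=6 C[3]=6 → dur=6, Σ=19 | A=load:t4 B=compute:t3 [tied]
step 5: C[4]=9 → dur=9, Σ=28 | A=compute:t4 B=idle [compute-only]

step 3: A=compute:t2 B=load:t3 [compute-bound]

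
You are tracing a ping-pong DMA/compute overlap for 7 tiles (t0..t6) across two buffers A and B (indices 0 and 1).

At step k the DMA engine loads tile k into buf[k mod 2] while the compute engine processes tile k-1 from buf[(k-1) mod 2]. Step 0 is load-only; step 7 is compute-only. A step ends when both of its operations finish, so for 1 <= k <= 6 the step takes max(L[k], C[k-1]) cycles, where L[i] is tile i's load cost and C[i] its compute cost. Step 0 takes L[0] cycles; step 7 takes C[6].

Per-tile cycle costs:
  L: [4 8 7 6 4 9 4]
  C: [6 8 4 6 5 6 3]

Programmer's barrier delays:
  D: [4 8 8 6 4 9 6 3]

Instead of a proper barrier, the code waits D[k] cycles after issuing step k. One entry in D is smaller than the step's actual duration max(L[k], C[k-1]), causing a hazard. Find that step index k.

step 0: need L[0]=4 = 4; D[0]=4 ok
step 1: need max(L[1]=8,C[0]=6) = 8; D[1]=8 ok
step 2: need max(L[2]=7,C[1]=8) = 8; D[2]=8 ok
step 3: need max(L[3]=6,C[2]=4) = 6; D[3]=6 ok
step 4: need max(L[4]=4,C[3]=6) = 6; D[4]=4 SHORT
step 5: need max(L[5]=9,C[4]=5) = 9; D[5]=9 ok
step 6: need max(L[6]=4,C[5]=6) = 6; D[6]=6 ok
step 7: need C[6]=3 = 3; D[7]=3 ok

hazard at step 4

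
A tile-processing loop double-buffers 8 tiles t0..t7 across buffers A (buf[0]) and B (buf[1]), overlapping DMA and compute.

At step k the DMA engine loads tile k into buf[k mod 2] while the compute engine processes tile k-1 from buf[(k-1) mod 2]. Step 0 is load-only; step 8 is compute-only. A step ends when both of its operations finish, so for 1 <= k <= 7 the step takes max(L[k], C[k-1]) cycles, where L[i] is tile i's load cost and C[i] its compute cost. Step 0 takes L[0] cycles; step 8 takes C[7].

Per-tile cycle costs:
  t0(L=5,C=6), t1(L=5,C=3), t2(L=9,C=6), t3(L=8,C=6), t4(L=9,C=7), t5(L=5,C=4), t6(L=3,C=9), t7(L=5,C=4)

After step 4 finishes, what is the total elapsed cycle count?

k=0 load=t0/5c comp=- wait=5 total=5
k=1 load=t1/5c comp=t0/6c wait=6 total=11
k=2 load=t2/9c comp=t1/3c wait=9 total=20
k=3 load=t3/8c comp=t2/6c wait=8 total=28
k=4 load=t4/9c comp=t3/6c wait=9 total=37
k=5 load=t5/5c comp=t4/7c wait=7 total=44
k=6 load=t6/3c comp=t5/4c wait=4 total=48
k=7 load=t7/5c comp=t6/9c wait=9 total=57
k=8 load=- comp=t7/4c wait=4 total=61

end_cycle[4] = 37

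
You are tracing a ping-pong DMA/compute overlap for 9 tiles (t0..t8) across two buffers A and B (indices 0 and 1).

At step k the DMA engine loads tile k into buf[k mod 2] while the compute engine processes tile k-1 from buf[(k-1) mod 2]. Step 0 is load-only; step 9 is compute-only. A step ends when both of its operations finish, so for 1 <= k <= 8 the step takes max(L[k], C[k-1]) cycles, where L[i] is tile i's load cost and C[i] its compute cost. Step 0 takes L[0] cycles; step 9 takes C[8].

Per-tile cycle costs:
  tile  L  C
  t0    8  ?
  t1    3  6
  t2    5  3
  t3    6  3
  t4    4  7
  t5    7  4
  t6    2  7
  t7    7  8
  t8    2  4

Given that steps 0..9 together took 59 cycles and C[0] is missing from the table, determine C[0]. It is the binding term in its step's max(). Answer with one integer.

step 0 → dur = L[0]=8 = 8
step 1 → dur = max(L[1]=3, C[0]=?) = C[0]  (unknown; binding)
step 2 → dur = max(L[2]=5, C[1]=6) = 6
step 3 → dur = max(L[3]=6, C[2]=3) = 6
step 4 → dur = max(L[4]=4, C[3]=3) = 4
step 5 → dur = max(L[5]=7, C[4]=7) = 7
step 6 → dur = max(L[6]=2, C[5]=4) = 4
step 7 → dur = max(L[7]=7, C[6]=7) = 7
step 8 → dur = max(L[8]=2, C[7]=8) = 8
step 9 → dur = C[8]=4 = 4
sum of known step durations = 54
dur[1] = total - known = 59 - 54 = 5
C[0] is the binding max in step 1, so C[0] = dur[1] = 5

C[0] = 5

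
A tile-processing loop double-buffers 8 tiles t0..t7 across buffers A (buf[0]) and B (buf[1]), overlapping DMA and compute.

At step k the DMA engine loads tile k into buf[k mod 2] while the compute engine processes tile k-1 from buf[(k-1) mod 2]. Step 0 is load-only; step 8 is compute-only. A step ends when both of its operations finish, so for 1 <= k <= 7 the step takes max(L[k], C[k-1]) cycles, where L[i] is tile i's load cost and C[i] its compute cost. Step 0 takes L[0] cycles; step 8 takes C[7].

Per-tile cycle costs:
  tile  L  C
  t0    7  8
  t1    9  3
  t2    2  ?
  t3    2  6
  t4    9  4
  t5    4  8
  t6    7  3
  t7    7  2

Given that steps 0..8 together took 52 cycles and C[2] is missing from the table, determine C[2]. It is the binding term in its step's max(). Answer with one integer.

C[2] = 3

step 0 | dur = L[0]=7 = 7
step 1 | dur = max(L[1]=9, C[0]=8) = 9
step 2 | dur = max(L[2]=2, C[1]=3) = 3
step 3 | dur = max(L[3]=2, C[2]=?) = C[2]  (unknown; binding)
step 4 | dur = max(L[4]=9, C[3]=6) = 9
step 5 | dur = max(L[5]=4, C[4]=4) = 4
step 6 | dur = max(L[6]=7, C[5]=8) = 8
step 7 | dur = max(L[7]=7, C[6]=3) = 7
step 8 | dur = C[7]=2 = 2
sum of known step durations = 49
dur[3] = total - known = 52 - 49 = 3
C[2] is the binding max in step 3, so C[2] = dur[3] = 3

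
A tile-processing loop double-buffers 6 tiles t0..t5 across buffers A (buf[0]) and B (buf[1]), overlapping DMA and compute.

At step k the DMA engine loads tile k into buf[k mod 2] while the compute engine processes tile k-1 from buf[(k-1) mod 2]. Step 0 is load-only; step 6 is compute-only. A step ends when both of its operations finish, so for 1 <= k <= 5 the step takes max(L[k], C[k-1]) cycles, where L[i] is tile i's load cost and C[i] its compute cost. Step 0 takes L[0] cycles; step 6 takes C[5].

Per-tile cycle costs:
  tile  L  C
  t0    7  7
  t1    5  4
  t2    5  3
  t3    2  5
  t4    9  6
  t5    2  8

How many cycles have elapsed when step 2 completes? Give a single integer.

end_cycle[2] = 19

[0] DMA t0→A (7c) ∥ CU idle ⇒ 7c, clock 7
[1] DMA t1→B (5c) ∥ CU A:t0 (7c) ⇒ 7c, clock 14
[2] DMA t2→A (5c) ∥ CU B:t1 (4c) ⇒ 5c, clock 19
[3] DMA t3→B (2c) ∥ CU A:t2 (3c) ⇒ 3c, clock 22
[4] DMA t4→A (9c) ∥ CU B:t3 (5c) ⇒ 9c, clock 31
[5] DMA t5→B (2c) ∥ CU A:t4 (6c) ⇒ 6c, clock 37
[6] DMA idle ∥ CU B:t5 (8c) ⇒ 8c, clock 45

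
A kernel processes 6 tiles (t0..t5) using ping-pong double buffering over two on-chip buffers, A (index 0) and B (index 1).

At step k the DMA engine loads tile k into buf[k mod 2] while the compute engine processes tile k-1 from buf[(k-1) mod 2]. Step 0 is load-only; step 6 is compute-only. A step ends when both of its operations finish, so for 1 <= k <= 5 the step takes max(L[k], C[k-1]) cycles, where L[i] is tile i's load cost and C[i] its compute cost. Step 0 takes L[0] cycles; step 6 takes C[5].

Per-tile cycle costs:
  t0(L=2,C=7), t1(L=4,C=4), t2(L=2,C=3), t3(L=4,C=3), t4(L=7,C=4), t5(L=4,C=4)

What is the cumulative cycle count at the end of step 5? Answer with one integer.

k=0 load=t0/2c comp=- wait=2 total=2
k=1 load=t1/4c comp=t0/7c wait=7 total=9
k=2 load=t2/2c comp=t1/4c wait=4 total=13
k=3 load=t3/4c comp=t2/3c wait=4 total=17
k=4 load=t4/7c comp=t3/3c wait=7 total=24
k=5 load=t5/4c comp=t4/4c wait=4 total=28
k=6 load=- comp=t5/4c wait=4 total=32

end_cycle[5] = 28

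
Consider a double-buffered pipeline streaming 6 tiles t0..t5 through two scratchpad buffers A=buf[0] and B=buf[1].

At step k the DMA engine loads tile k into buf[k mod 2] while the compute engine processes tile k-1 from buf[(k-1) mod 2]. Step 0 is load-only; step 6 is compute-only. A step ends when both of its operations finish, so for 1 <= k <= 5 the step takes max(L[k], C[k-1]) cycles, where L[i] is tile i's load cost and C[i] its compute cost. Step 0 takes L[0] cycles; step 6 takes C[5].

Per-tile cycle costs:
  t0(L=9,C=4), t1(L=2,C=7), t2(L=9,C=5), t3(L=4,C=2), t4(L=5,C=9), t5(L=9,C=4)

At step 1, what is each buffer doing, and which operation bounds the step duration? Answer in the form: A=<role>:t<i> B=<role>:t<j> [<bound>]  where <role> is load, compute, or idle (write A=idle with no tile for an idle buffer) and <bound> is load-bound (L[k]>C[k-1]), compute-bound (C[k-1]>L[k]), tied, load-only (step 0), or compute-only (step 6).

step 1: A=compute:t0 B=load:t1 [compute-bound]

k=0 load=t0/9c comp=- wait=9 total=9
k=1 load=t1/2c comp=t0/4c wait=4 total=13
k=2 load=t2/9c comp=t1/7c wait=9 total=22
k=3 load=t3/4c comp=t2/5c wait=5 total=27
k=4 load=t4/5c comp=t3/2c wait=5 total=32
k=5 load=t5/9c comp=t4/9c wait=9 total=41
k=6 load=- comp=t5/4c wait=4 total=45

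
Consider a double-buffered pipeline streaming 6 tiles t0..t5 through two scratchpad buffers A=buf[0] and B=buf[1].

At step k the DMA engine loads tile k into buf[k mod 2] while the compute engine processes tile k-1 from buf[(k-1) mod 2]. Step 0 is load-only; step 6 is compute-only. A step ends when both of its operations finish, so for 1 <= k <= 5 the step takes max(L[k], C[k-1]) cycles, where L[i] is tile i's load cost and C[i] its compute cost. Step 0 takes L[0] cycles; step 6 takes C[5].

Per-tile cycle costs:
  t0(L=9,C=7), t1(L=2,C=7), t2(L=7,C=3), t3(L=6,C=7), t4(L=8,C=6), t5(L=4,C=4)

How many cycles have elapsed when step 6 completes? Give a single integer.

end_cycle[6] = 47

[0] DMA t0→A (9c) ∥ CU idle ⇒ 9c, clock 9
[1] DMA t1→B (2c) ∥ CU A:t0 (7c) ⇒ 7c, clock 16
[2] DMA t2→A (7c) ∥ CU B:t1 (7c) ⇒ 7c, clock 23
[3] DMA t3→B (6c) ∥ CU A:t2 (3c) ⇒ 6c, clock 29
[4] DMA t4→A (8c) ∥ CU B:t3 (7c) ⇒ 8c, clock 37
[5] DMA t5→B (4c) ∥ CU A:t4 (6c) ⇒ 6c, clock 43
[6] DMA idle ∥ CU B:t5 (4c) ⇒ 4c, clock 47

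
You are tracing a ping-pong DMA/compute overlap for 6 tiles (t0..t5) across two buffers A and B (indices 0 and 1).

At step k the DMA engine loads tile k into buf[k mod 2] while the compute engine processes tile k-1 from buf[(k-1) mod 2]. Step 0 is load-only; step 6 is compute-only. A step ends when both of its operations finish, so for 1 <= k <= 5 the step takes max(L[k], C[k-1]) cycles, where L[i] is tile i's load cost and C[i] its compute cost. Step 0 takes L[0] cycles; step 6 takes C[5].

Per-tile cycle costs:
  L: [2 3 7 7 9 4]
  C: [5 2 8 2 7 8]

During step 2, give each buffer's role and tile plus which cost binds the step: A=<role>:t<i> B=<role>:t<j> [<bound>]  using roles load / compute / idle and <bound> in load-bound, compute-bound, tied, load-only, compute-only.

[0] DMA t0→A (2c) ∥ CU idle ⇒ 2c, clock 2
[1] DMA t1→B (3c) ∥ CU A:t0 (5c) ⇒ 5c, clock 7
[2] DMA t2→A (7c) ∥ CU B:t1 (2c) ⇒ 7c, clock 14
[3] DMA t3→B (7c) ∥ CU A:t2 (8c) ⇒ 8c, clock 22
[4] DMA t4→A (9c) ∥ CU B:t3 (2c) ⇒ 9c, clock 31
[5] DMA t5→B (4c) ∥ CU A:t4 (7c) ⇒ 7c, clock 38
[6] DMA idle ∥ CU B:t5 (8c) ⇒ 8c, clock 46

step 2: A=load:t2 B=compute:t1 [load-bound]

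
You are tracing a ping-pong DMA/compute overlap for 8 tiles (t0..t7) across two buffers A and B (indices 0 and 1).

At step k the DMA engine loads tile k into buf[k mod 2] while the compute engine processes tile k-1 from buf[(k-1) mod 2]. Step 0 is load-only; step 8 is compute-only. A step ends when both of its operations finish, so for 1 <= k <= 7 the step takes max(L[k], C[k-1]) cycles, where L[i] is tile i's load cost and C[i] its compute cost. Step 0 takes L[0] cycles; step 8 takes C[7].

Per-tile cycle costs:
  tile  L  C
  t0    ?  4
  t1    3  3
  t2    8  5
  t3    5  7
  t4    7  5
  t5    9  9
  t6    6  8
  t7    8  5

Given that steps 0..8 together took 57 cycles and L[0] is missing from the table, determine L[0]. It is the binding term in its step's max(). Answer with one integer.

step 0: dur = L[0]=? = L[0]  (unknown; binding)
step 1: dur = max(L[1]=3, C[0]=4) = 4
step 2: dur = max(L[2]=8, C[1]=3) = 8
step 3: dur = max(L[3]=5, C[2]=5) = 5
step 4: dur = max(L[4]=7, C[3]=7) = 7
step 5: dur = max(L[5]=9, C[4]=5) = 9
step 6: dur = max(L[6]=6, C[5]=9) = 9
step 7: dur = max(L[7]=8, C[6]=8) = 8
step 8: dur = C[7]=5 = 5
sum of known step durations = 55
dur[0] = total - known = 57 - 55 = 2
L[0] is the binding max in step 0, so L[0] = dur[0] = 2

L[0] = 2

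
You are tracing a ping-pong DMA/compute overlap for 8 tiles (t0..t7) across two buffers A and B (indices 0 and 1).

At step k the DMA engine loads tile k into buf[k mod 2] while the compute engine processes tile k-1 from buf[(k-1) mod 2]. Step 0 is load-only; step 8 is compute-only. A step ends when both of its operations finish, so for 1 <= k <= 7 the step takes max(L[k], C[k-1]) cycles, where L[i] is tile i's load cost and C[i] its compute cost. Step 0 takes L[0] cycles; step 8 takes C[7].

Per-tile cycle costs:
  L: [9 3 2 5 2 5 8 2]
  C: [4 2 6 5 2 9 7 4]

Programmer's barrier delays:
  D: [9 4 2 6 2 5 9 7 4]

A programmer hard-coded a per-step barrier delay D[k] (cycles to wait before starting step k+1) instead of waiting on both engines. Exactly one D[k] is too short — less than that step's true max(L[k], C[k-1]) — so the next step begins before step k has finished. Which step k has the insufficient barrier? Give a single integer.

step 0: need L[0]=9 = 9; D[0]=9 ok
step 1: need max(L[1]=3,C[0]=4) = 4; D[1]=4 ok
step 2: need max(L[2]=2,C[1]=2) = 2; D[2]=2 ok
step 3: need max(L[3]=5,C[2]=6) = 6; D[3]=6 ok
step 4: need max(L[4]=2,C[3]=5) = 5; D[4]=2 SHORT
step 5: need max(L[5]=5,C[4]=2) = 5; D[5]=5 ok
step 6: need max(L[6]=8,C[5]=9) = 9; D[6]=9 ok
step 7: need max(L[7]=2,C[6]=7) = 7; D[7]=7 ok
step 8: need C[7]=4 = 4; D[8]=4 ok

hazard at step 4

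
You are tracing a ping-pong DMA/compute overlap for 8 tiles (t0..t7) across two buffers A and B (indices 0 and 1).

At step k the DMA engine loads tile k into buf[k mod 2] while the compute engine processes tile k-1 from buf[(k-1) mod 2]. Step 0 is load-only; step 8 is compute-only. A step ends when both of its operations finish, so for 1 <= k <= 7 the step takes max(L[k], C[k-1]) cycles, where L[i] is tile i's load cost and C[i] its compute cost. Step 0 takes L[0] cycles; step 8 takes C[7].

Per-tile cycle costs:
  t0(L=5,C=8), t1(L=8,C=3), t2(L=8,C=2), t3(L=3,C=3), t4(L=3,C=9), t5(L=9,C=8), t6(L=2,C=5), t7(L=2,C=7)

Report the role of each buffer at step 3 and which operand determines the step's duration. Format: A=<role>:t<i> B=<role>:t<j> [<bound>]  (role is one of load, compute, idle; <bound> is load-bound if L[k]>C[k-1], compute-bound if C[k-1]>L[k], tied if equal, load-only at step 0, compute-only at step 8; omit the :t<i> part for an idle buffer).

[0] DMA t0→A (5c) ∥ CU idle ⇒ 5c, clock 5
[1] DMA t1→B (8c) ∥ CU A:t0 (8c) ⇒ 8c, clock 13
[2] DMA t2→A (8c) ∥ CU B:t1 (3c) ⇒ 8c, clock 21
[3] DMA t3→B (3c) ∥ CU A:t2 (2c) ⇒ 3c, clock 24
[4] DMA t4→A (3c) ∥ CU B:t3 (3c) ⇒ 3c, clock 27
[5] DMA t5→B (9c) ∥ CU A:t4 (9c) ⇒ 9c, clock 36
[6] DMA t6→A (2c) ∥ CU B:t5 (8c) ⇒ 8c, clock 44
[7] DMA t7→B (2c) ∥ CU A:t6 (5c) ⇒ 5c, clock 49
[8] DMA idle ∥ CU B:t7 (7c) ⇒ 7c, clock 56

step 3: A=compute:t2 B=load:t3 [load-bound]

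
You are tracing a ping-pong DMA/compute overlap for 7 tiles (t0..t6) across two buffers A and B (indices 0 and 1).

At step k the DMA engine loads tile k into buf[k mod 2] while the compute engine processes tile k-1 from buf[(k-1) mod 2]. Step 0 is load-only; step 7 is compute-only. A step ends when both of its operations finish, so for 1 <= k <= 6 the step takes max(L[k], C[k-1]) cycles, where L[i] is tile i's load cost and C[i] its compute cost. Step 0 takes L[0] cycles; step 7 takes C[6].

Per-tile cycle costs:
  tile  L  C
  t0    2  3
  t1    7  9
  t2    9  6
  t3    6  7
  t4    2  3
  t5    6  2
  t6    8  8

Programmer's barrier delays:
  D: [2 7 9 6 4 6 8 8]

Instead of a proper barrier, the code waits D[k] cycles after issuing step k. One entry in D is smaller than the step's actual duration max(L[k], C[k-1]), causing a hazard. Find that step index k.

step 0: need L[0]=2 = 2; D[0]=2 ok
step 1: need max(L[1]=7,C[0]=3) = 7; D[1]=7 ok
step 2: need max(L[2]=9,C[1]=9) = 9; D[2]=9 ok
step 3: need max(L[3]=6,C[2]=6) = 6; D[3]=6 ok
step 4: need max(L[4]=2,C[3]=7) = 7; D[4]=4 SHORT
step 5: need max(L[5]=6,C[4]=3) = 6; D[5]=6 ok
step 6: need max(L[6]=8,C[5]=2) = 8; D[6]=8 ok
step 7: need C[6]=8 = 8; D[7]=8 ok

hazard at step 4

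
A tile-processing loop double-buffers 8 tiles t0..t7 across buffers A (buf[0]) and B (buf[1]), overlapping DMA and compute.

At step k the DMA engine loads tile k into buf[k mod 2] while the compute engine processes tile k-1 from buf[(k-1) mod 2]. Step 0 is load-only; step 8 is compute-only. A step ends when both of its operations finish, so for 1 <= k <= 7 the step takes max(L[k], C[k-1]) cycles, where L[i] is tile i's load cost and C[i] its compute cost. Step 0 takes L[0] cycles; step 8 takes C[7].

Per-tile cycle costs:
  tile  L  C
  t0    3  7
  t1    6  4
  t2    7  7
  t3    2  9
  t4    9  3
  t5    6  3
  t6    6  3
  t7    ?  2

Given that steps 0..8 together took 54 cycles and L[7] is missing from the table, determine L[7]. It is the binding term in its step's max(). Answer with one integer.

step 0 → dur = L[0]=3 = 3
step 1 → dur = max(L[1]=6, C[0]=7) = 7
step 2 → dur = max(L[2]=7, C[1]=4) = 7
step 3 → dur = max(L[3]=2, C[2]=7) = 7
step 4 → dur = max(L[4]=9, C[3]=9) = 9
step 5 → dur = max(L[5]=6, C[4]=3) = 6
step 6 → dur = max(L[6]=6, C[5]=3) = 6
step 7 → dur = max(L[7]=?, C[6]=3) = L[7]  (unknown; binding)
step 8 → dur = C[7]=2 = 2
sum of known step durations = 47
dur[7] = total - known = 54 - 47 = 7
L[7] is the binding max in step 7, so L[7] = dur[7] = 7

L[7] = 7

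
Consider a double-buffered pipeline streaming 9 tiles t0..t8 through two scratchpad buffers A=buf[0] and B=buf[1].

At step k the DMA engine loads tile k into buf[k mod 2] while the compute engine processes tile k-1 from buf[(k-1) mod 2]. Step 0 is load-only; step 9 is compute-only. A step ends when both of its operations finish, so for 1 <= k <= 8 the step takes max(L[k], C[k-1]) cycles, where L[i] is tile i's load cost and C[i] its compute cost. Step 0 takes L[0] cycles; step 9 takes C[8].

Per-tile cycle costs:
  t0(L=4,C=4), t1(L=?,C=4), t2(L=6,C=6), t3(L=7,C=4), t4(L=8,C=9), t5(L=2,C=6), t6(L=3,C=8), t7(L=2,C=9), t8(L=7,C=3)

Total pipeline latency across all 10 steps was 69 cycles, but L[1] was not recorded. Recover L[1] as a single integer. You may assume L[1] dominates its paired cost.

step 0: dur = L[0]=4 = 4
step 1: dur = max(L[1]=?, C[0]=4) = L[1]  (unknown; binding)
step 2: dur = max(L[2]=6, C[1]=4) = 6
step 3: dur = max(L[3]=7, C[2]=6) = 7
step 4: dur = max(L[4]=8, C[3]=4) = 8
step 5: dur = max(L[5]=2, C[4]=9) = 9
step 6: dur = max(L[6]=3, C[5]=6) = 6
step 7: dur = max(L[7]=2, C[6]=8) = 8
step 8: dur = max(L[8]=7, C[7]=9) = 9
step 9: dur = C[8]=3 = 3
sum of known step durations = 60
dur[1] = total - known = 69 - 60 = 9
L[1] is the binding max in step 1, so L[1] = dur[1] = 9

L[1] = 9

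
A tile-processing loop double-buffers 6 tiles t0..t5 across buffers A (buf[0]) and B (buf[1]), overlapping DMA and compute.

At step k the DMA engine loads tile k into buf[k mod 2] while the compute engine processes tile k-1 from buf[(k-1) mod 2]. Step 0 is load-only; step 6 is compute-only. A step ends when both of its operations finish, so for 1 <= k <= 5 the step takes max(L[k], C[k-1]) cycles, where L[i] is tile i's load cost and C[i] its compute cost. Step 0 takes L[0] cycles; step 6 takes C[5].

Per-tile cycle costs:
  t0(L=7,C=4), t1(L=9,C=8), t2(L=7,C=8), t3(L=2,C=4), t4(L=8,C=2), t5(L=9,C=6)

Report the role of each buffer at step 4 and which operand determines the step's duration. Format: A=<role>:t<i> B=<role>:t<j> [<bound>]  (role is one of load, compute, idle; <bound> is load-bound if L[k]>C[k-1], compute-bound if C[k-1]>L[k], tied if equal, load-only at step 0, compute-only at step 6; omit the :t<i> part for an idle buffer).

step 4: A=load:t4 B=compute:t3 [load-bound]

k=0 load=t0/7c comp=- wait=7 total=7
k=1 load=t1/9c comp=t0/4c wait=9 total=16
k=2 load=t2/7c comp=t1/8c wait=8 total=24
k=3 load=t3/2c comp=t2/8c wait=8 total=32
k=4 load=t4/8c comp=t3/4c wait=8 total=40
k=5 load=t5/9c comp=t4/2c wait=9 total=49
k=6 load=- comp=t5/6c wait=6 total=55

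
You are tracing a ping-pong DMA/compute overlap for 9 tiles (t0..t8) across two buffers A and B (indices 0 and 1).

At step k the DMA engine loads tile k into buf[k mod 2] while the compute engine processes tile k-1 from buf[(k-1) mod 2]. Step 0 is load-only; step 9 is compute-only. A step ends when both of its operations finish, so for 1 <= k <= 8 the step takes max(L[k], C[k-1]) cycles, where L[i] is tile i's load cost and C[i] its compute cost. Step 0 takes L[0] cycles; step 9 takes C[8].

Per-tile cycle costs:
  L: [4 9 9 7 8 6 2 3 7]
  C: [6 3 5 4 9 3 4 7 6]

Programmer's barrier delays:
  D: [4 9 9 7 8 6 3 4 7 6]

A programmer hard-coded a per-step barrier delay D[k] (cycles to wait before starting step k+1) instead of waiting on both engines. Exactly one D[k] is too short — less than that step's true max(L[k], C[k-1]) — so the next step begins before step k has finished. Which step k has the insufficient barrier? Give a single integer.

hazard at step 5

[0] required=L[0]=4=4 vs D=4 ok
[1] required=max(L[1]=9,C[0]=6)=9 vs D=9 ok
[2] required=max(L[2]=9,C[1]=3)=9 vs D=9 ok
[3] required=max(L[3]=7,C[2]=5)=7 vs D=7 ok
[4] required=max(L[4]=8,C[3]=4)=8 vs D=8 ok
[5] required=max(L[5]=6,C[4]=9)=9 vs D=6 SHORT
[6] required=max(L[6]=2,C[5]=3)=3 vs D=3 ok
[7] required=max(L[7]=3,C[6]=4)=4 vs D=4 ok
[8] required=max(L[8]=7,C[7]=7)=7 vs D=7 ok
[9] required=C[8]=6=6 vs D=6 ok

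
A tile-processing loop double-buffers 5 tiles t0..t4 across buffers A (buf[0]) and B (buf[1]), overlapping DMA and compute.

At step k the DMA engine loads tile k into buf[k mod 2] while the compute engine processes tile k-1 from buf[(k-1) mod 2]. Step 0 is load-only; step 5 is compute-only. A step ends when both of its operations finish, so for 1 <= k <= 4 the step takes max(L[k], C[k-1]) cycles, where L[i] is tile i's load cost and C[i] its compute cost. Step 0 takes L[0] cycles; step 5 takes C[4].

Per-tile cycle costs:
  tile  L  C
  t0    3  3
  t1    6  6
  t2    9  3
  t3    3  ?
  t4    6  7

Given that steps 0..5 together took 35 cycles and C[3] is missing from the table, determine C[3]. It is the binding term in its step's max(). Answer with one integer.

step 0: dur = L[0]=3 = 3
step 1: dur = max(L[1]=6, C[0]=3) = 6
step 2: dur = max(L[2]=9, C[1]=6) = 9
step 3: dur = max(L[3]=3, C[2]=3) = 3
step 4: dur = max(L[4]=6, C[3]=?) = C[3]  (unknown; binding)
step 5: dur = C[4]=7 = 7
sum of known step durations = 28
dur[4] = total - known = 35 - 28 = 7
C[3] is the binding max in step 4, so C[3] = dur[4] = 7

C[3] = 7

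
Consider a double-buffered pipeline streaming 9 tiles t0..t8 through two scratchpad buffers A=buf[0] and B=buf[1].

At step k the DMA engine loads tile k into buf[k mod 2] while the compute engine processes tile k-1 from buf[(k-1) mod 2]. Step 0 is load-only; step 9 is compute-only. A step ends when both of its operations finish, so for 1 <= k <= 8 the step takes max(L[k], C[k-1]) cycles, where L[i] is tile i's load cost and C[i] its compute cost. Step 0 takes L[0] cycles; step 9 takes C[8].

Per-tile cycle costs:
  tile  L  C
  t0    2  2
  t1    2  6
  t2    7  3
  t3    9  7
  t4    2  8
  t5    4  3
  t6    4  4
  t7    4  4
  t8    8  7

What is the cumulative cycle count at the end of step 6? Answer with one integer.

end_cycle[6] = 39

k=0 load=t0/2c comp=- wait=2 total=2
k=1 load=t1/2c comp=t0/2c wait=2 total=4
k=2 load=t2/7c comp=t1/6c wait=7 total=11
k=3 load=t3/9c comp=t2/3c wait=9 total=20
k=4 load=t4/2c comp=t3/7c wait=7 total=27
k=5 load=t5/4c comp=t4/8c wait=8 total=35
k=6 load=t6/4c comp=t5/3c wait=4 total=39
k=7 load=t7/4c comp=t6/4c wait=4 total=43
k=8 load=t8/8c comp=t7/4c wait=8 total=51
k=9 load=- comp=t8/7c wait=7 total=58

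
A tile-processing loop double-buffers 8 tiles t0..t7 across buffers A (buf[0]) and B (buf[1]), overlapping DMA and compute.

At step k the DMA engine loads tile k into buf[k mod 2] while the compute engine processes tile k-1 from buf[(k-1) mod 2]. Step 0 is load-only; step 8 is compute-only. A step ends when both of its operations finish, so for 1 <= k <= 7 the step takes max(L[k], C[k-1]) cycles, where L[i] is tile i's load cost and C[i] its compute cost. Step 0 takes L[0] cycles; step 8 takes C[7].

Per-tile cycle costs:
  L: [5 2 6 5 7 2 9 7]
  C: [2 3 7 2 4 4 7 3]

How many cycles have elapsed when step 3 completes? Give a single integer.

end_cycle[3] = 20

  0. 5=5c; end=5; A:t0 B:-
  1. max(2,2)=2c; end=7; A:t0 B:t1
  2. max(6,3)=6c; end=13; A:t2 B:t1
  3. max(5,7)=7c; end=20; A:t2 B:t3
  4. max(7,2)=7c; end=27; A:t4 B:t3
  5. max(2,4)=4c; end=31; A:t4 B:t5
  6. max(9,4)=9c; end=40; A:t6 B:t5
  7. max(7,7)=7c; end=47; A:t6 B:t7
  8. 3=3c; end=50; A:t6 B:t7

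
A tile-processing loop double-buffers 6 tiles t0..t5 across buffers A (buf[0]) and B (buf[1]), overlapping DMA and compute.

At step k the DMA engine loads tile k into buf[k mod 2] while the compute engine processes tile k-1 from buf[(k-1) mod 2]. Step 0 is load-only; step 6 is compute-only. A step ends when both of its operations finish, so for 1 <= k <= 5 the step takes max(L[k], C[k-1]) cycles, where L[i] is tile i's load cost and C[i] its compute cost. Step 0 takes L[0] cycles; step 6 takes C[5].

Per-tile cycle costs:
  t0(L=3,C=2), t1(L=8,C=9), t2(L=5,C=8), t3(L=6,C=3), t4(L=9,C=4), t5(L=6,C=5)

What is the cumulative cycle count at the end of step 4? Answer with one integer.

end_cycle[4] = 37

k=0 load=t0/3c comp=- wait=3 total=3
k=1 load=t1/8c comp=t0/2c wait=8 total=11
k=2 load=t2/5c comp=t1/9c wait=9 total=20
k=3 load=t3/6c comp=t2/8c wait=8 total=28
k=4 load=t4/9c comp=t3/3c wait=9 total=37
k=5 load=t5/6c comp=t4/4c wait=6 total=43
k=6 load=- comp=t5/5c wait=5 total=48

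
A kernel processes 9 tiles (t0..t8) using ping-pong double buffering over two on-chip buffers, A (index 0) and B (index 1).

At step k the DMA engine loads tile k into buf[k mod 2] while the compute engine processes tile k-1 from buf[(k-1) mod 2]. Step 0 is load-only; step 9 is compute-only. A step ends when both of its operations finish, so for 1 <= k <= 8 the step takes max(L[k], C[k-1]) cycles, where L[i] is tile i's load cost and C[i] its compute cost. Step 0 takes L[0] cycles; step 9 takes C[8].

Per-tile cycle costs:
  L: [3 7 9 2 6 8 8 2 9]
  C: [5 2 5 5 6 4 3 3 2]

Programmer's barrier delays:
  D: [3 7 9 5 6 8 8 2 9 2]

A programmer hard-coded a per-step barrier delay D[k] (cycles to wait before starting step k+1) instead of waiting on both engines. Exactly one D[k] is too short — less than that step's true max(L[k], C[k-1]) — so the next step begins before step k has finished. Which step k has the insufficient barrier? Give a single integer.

k=0 barrier L[0]=3→3c, D[0]=3 ok
k=1 barrier max(L[1]=7,C[0]=5)→7c, D[1]=7 ok
k=2 barrier max(L[2]=9,C[1]=2)→9c, D[2]=9 ok
k=3 barrier max(L[3]=2,C[2]=5)→5c, D[3]=5 ok
k=4 barrier max(L[4]=6,C[3]=5)→6c, D[4]=6 ok
k=5 barrier max(L[5]=8,C[4]=6)→8c, D[5]=8 ok
k=6 barrier max(L[6]=8,C[5]=4)→8c, D[6]=8 ok
k=7 barrier max(L[7]=2,C[6]=3)→3c, D[7]=2 SHORT
k=8 barrier max(L[8]=9,C[7]=3)→9c, D[8]=9 ok
k=9 barrier C[8]=2→2c, D[9]=2 ok

hazard at step 7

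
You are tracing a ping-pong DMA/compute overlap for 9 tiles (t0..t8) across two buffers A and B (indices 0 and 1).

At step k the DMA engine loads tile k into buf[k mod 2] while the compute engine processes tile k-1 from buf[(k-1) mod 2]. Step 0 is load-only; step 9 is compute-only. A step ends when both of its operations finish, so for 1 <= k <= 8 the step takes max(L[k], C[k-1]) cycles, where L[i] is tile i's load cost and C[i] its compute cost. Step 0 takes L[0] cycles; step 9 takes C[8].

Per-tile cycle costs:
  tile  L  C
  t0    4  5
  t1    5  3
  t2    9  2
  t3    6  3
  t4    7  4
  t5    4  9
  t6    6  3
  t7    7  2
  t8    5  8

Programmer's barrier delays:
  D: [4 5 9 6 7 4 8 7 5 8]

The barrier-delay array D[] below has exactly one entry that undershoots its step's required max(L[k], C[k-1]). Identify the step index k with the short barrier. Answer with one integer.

step 0: need L[0]=4 = 4; D[0]=4 ok
step 1: need max(L[1]=5,C[0]=5) = 5; D[1]=5 ok
step 2: need max(L[2]=9,C[1]=3) = 9; D[2]=9 ok
step 3: need max(L[3]=6,C[2]=2) = 6; D[3]=6 ok
step 4: need max(L[4]=7,C[3]=3) = 7; D[4]=7 ok
step 5: need max(L[5]=4,C[4]=4) = 4; D[5]=4 ok
step 6: need max(L[6]=6,C[5]=9) = 9; D[6]=8 SHORT
step 7: need max(L[7]=7,C[6]=3) = 7; D[7]=7 ok
step 8: need max(L[8]=5,C[7]=2) = 5; D[8]=5 ok
step 9: need C[8]=8 = 8; D[9]=8 ok

hazard at step 6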